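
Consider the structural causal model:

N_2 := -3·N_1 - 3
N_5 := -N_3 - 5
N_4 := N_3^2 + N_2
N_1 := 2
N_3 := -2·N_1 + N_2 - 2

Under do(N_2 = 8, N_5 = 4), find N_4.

12

The joint intervention fixes N_2 = 8, N_5 = 4, removing each variable's own equation.
N_3 = -2·N_1 + N_2 - 2  [with N_1=2, N_2=8]  = 2
N_4 = N_3^2 + N_2  [with N_3=2, N_2=8]  = 12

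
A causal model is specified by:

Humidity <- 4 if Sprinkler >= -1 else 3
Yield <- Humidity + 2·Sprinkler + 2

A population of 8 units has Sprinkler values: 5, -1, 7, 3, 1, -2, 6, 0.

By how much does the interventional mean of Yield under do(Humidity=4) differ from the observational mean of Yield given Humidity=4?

do(Humidity=4) breaks Humidity's dependence on Sprinkler. With Humidity=4 fixed, Yield across the units is 16, 4, 20, 12, 8, 2, 18, 6, mean 10.75.
Observing Humidity=4 restricts to units where Humidity's equation naturally yields 4: Sprinkler ∈ {5, -1, 7, 3, 1, 6, 0}. In that subpopulation Yield = 16, 4, 20, 12, 8, 18, 6, mean 12.
Difference = 10.75 − 12 = -1.25.

-1.25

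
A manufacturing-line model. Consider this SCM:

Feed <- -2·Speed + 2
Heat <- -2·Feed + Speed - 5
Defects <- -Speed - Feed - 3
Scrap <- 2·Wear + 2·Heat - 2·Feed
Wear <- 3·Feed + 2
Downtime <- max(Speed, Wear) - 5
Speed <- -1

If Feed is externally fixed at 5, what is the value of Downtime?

Under do(Feed=5), the mechanism Feed <- -2·Speed + 2 is discarded; Feed is fixed at 5.
Wear = 3·Feed + 2  [with Feed=5]  = 17
Downtime = max(Speed, Wear) - 5  [with Speed=-1, Wear=17]  = 12

12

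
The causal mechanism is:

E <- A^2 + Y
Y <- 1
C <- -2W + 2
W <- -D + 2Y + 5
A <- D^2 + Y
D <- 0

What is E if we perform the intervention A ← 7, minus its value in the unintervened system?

48

Under do(A=7), the mechanism A <- D^2 + Y is discarded; A is fixed at 7.
E = A^2 + Y  [with A=7, Y=1]  = 50
Without intervention: A = D^2 + Y  [with D=0, Y=1]  = 1; E = A^2 + Y  [with A=1, Y=1]  = 2.
Change = 50 − 2 = 48.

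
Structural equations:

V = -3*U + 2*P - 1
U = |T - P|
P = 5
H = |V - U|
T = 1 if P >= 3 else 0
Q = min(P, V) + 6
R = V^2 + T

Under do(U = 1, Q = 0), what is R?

37

Under do(U = 1, Q = 0), each intervened variable's structural equation is replaced by its fixed value.
T = 1 if P >= 3 else 0  [with P=5]  = 1
V = -3*U + 2*P - 1  [with U=1, P=5]  = 6
R = V^2 + T  [with V=6, T=1]  = 37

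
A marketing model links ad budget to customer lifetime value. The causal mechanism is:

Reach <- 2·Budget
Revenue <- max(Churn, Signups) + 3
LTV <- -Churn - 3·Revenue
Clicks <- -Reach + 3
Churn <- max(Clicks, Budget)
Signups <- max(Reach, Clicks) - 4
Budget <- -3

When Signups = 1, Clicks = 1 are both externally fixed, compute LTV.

The joint intervention fixes Signups = 1, Clicks = 1, removing each variable's own equation.
Churn = max(Clicks, Budget)  [with Clicks=1, Budget=-3]  = 1
Revenue = max(Churn, Signups) + 3  [with Churn=1, Signups=1]  = 4
LTV = -Churn - 3·Revenue  [with Churn=1, Revenue=4]  = -13

-13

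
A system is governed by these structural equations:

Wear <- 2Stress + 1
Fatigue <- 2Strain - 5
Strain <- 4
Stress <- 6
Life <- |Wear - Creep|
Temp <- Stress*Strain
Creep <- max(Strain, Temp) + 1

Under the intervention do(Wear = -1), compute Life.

26

Under do(Wear=-1), the mechanism Wear <- 2Stress + 1 is discarded; Wear is fixed at -1.
Temp = Stress*Strain  [with Stress=6, Strain=4]  = 24
Creep = max(Strain, Temp) + 1  [with Strain=4, Temp=24]  = 25
Life = |Wear - Creep|  [with Wear=-1, Creep=25]  = 26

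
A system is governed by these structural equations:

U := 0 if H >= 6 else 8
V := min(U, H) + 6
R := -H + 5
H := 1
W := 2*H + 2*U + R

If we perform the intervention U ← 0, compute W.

Under do(U=0), the mechanism U := 0 if H >= 6 else 8 is discarded; U is fixed at 0.
R = -H + 5  [with H=1]  = 4
W = 2*H + 2*U + R  [with H=1, U=0, R=4]  = 6

6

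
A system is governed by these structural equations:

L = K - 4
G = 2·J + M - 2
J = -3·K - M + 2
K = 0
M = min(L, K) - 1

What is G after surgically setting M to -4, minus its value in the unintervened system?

do(M=-4) replaces the equation M = min(L, K) - 1 with the constant M = -4.
J = -3·K - M + 2  [with K=0, M=-4]  = 6
G = 2·J + M - 2  [with J=6, M=-4]  = 6
Without intervention: L = K - 4  [with K=0]  = -4; M = min(L, K) - 1  [with L=-4, K=0]  = -5; J = -3·K - M + 2  [with K=0, M=-5]  = 7; G = 2·J + M - 2  [with J=7, M=-5]  = 7.
Change = 6 − 7 = -1.

-1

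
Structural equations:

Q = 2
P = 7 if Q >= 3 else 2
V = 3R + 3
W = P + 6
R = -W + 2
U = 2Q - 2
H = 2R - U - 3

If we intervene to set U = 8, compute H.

The intervention breaks the incoming arrows to U: U = 2Q - 2 no longer applies, and U = 8.
P = 7 if Q >= 3 else 2  [with Q=2]  = 2
W = P + 6  [with P=2]  = 8
R = -W + 2  [with W=8]  = -6
H = 2R - U - 3  [with R=-6, U=8]  = -23

-23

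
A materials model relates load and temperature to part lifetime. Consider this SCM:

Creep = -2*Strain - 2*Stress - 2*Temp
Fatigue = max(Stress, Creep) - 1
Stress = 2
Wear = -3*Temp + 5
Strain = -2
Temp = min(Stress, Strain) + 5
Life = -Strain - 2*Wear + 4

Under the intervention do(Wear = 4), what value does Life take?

Under do(Wear=4), the mechanism Wear = -3*Temp + 5 is discarded; Wear is fixed at 4.
Life = -Strain - 2*Wear + 4  [with Strain=-2, Wear=4]  = -2

-2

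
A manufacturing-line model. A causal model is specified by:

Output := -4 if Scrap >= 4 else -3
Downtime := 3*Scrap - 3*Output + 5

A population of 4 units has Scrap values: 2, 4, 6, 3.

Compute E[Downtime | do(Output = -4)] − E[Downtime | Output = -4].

do(Output=-4) breaks Output's dependence on Scrap. With Output=-4 fixed, Downtime across the units is 23, 29, 35, 26, mean 28.25.
E[Downtime|Output=-4] averages over only the 2 units with Output=-4 (Scrap = 4, 6): Downtime = 29, 35, mean 32.
Difference = 28.25 − 32 = -3.75.

-3.75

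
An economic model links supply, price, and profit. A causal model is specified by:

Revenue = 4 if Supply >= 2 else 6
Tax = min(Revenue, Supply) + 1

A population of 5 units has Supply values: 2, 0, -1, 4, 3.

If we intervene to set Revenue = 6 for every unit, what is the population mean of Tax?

2.6

Every unit gets Revenue=6 under the intervention. Tax values become 3, 1, 0, 5, 4; E[Tax|do(Revenue=6)] = 2.6.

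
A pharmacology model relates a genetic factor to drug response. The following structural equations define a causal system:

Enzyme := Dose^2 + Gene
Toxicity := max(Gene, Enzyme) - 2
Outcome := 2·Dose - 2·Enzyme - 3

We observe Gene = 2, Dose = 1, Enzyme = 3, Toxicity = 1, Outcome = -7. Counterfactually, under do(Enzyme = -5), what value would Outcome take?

9

do(Enzyme=-5) replaces the equation Enzyme := Dose^2 + Gene with the constant Enzyme = -5.
Outcome = 2·Dose - 2·Enzyme - 3  [with Dose=1, Enzyme=-5]  = 9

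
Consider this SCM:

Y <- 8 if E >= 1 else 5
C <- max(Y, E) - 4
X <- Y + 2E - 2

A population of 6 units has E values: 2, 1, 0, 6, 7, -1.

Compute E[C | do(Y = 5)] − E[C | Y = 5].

The intervention sets Y=5 in all 6 units regardless of E. Recomputing C per unit gives 1, 1, 1, 2, 3, 1; average 1.5.
Conditioning on Y=5 selects the 2 unit(s) with E ∈ {0, -1}. Their C values: 1, 1. Mean = 1.
Difference = 1.5 − 1 = 0.5.

0.5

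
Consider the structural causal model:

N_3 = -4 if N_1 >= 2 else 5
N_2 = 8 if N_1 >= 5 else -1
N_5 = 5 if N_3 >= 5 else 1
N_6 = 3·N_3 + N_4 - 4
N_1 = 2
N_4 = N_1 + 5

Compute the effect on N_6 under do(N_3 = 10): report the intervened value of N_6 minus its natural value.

42

The intervention breaks the incoming arrows to N_3: N_3 = -4 if N_1 >= 2 else 5 no longer applies, and N_3 = 10.
N_4 = N_1 + 5  [with N_1=2]  = 7
N_6 = 3·N_3 + N_4 - 4  [with N_3=10, N_4=7]  = 33
Without intervention: N_3 = -4 if N_1 >= 2 else 5  [with N_1=2]  = -4; N_4 = N_1 + 5  [with N_1=2]  = 7; N_6 = 3·N_3 + N_4 - 4  [with N_3=-4, N_4=7]  = -9.
Change = 33 − (-9) = 42.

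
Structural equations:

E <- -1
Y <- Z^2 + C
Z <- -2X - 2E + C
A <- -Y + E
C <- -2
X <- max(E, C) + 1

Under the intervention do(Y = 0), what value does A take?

-1

The intervention breaks the incoming arrows to Y: Y <- Z^2 + C no longer applies, and Y = 0.
A = -Y + E  [with Y=0, E=-1]  = -1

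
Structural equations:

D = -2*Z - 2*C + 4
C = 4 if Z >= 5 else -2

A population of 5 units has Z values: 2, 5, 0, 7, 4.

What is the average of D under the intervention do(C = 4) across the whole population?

do(C=4) breaks C's dependence on Z. With C=4 fixed, D across the units is -8, -14, -4, -18, -12, mean -11.2.

-11.2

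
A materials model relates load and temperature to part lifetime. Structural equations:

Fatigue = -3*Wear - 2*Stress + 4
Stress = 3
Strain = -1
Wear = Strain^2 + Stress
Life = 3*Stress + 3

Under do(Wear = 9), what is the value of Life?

12

do(Wear=9) replaces the equation Wear = Strain^2 + Stress with the constant Wear = 9.
Life is not downstream of the intervention, so its value is determined by the original equations.
Life = 3*Stress + 3  [with Stress=3]  = 12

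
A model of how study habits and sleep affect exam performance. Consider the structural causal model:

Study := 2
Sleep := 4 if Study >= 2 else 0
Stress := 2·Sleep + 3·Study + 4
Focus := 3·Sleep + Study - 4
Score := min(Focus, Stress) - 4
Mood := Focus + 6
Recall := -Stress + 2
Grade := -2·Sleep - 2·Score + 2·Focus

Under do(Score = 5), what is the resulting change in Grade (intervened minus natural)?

do(Score=5) replaces the equation Score := min(Focus, Stress) - 4 with the constant Score = 5.
Sleep = 4 if Study >= 2 else 0  [with Study=2]  = 4
Focus = 3·Sleep + Study - 4  [with Sleep=4, Study=2]  = 10
Grade = -2·Sleep - 2·Score + 2·Focus  [with Sleep=4, Score=5, Focus=10]  = 2
Without intervention: Sleep = 4 if Study >= 2 else 0  [with Study=2]  = 4; Stress = 2·Sleep + 3·Study + 4  [with Sleep=4, Study=2]  = 18; Focus = 3·Sleep + Study - 4  [with Sleep=4, Study=2]  = 10; Score = min(Focus, Stress) - 4  [with Focus=10, Stress=18]  = 6; Grade = -2·Sleep - 2·Score + 2·Focus  [with Sleep=4, Score=6, Focus=10]  = 0.
Change = 2 − 0 = 2.

2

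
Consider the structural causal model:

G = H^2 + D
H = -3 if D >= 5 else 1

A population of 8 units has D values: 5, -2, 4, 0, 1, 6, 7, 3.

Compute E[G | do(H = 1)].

The intervention sets H=1 in all 8 units regardless of D. Recomputing G per unit gives 6, -1, 5, 1, 2, 7, 8, 4; average 4.

4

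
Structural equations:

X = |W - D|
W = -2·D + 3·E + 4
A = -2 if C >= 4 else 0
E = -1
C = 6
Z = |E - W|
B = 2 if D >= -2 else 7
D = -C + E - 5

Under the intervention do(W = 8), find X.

20

Under do(W=8), the mechanism W = -2·D + 3·E + 4 is discarded; W is fixed at 8.
D = -C + E - 5  [with C=6, E=-1]  = -12
X = |W - D|  [with W=8, D=-12]  = 20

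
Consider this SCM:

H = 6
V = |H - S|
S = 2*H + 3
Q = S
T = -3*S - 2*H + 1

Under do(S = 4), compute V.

2

The intervention breaks the incoming arrows to S: S = 2*H + 3 no longer applies, and S = 4.
V = |H - S|  [with H=6, S=4]  = 2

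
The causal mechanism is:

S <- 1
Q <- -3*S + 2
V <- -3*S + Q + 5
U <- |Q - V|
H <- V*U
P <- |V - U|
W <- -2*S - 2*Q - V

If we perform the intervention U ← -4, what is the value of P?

5

Under do(U=-4), the mechanism U <- |Q - V| is discarded; U is fixed at -4.
Q = -3*S + 2  [with S=1]  = -1
V = -3*S + Q + 5  [with S=1, Q=-1]  = 1
P = |V - U|  [with V=1, U=-4]  = 5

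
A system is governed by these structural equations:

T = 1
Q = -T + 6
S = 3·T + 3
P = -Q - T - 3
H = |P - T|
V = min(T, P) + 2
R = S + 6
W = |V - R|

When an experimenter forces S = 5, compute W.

do(S=5) replaces the equation S = 3·T + 3 with the constant S = 5.
Q = -T + 6  [with T=1]  = 5
P = -Q - T - 3  [with Q=5, T=1]  = -9
V = min(T, P) + 2  [with T=1, P=-9]  = -7
R = S + 6  [with S=5]  = 11
W = |V - R|  [with V=-7, R=11]  = 18

18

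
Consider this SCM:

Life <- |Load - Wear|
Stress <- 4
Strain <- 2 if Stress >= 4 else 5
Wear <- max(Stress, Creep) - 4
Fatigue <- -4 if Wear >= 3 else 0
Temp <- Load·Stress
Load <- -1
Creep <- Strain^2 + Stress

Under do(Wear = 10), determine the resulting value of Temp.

do(Wear=10) replaces the equation Wear <- max(Stress, Creep) - 4 with the constant Wear = 10.
No directed path runs from Wear to Temp, so Temp keeps its natural value.
Temp = Load·Stress  [with Load=-1, Stress=4]  = -4

-4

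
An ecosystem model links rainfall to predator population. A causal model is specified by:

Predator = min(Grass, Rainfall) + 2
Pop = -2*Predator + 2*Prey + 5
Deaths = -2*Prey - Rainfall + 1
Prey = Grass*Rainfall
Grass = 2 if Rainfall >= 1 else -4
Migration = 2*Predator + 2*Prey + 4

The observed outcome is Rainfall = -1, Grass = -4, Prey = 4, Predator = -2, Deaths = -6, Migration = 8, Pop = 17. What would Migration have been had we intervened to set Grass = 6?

Under do(Grass=6), the mechanism Grass = 2 if Rainfall >= 1 else -4 is discarded; Grass is fixed at 6.
Prey = Grass*Rainfall  [with Grass=6, Rainfall=-1]  = -6
Predator = min(Grass, Rainfall) + 2  [with Grass=6, Rainfall=-1]  = 1
Migration = 2*Predator + 2*Prey + 4  [with Predator=1, Prey=-6]  = -6

-6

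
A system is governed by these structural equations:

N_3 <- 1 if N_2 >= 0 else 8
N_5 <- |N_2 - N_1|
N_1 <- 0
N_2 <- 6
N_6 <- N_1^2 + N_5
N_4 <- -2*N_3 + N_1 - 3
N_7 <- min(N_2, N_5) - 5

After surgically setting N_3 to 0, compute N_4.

-3

The intervention breaks the incoming arrows to N_3: N_3 <- 1 if N_2 >= 0 else 8 no longer applies, and N_3 = 0.
N_4 = -2*N_3 + N_1 - 3  [with N_3=0, N_1=0]  = -3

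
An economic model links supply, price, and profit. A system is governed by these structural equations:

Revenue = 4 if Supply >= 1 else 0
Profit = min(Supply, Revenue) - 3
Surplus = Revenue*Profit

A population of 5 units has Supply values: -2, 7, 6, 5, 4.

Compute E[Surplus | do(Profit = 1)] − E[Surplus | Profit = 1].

-0.8

Every unit gets Profit=1 under the intervention. Surplus values become 0, 4, 4, 4, 4; E[Surplus|do(Profit=1)] = 3.2.
E[Surplus|Profit=1] averages over only the 4 units with Profit=1 (Supply = 7, 6, 5, 4): Surplus = 4, 4, 4, 4, mean 4.
Difference = 3.2 − 4 = -0.8.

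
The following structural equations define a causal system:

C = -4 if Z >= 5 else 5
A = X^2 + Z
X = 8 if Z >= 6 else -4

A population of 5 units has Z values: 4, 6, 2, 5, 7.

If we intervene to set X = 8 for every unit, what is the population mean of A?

68.8

Every unit gets X=8 under the intervention. A values become 68, 70, 66, 69, 71; E[A|do(X=8)] = 68.8.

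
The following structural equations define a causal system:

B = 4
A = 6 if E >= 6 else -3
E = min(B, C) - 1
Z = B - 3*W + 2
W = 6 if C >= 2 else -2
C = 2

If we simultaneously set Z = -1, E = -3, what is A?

The joint intervention fixes Z = -1, E = -3, removing each variable's own equation.
A = 6 if E >= 6 else -3  [with E=-3]  = -3

-3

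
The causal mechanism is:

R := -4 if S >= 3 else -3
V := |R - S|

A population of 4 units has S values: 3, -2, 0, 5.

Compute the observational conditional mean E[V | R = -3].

Conditioning on R=-3 selects the 2 unit(s) with S ∈ {-2, 0}. Their V values: 1, 3. Mean = 2.

2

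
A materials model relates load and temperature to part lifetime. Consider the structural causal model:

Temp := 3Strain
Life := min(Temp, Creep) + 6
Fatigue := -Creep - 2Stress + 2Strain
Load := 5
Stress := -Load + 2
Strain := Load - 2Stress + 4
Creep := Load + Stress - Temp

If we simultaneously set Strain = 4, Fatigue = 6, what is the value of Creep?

-10

The joint intervention fixes Strain = 4, Fatigue = 6, removing each variable's own equation.
Stress = -Load + 2  [with Load=5]  = -3
Temp = 3Strain  [with Strain=4]  = 12
Creep = Load + Stress - Temp  [with Load=5, Stress=-3, Temp=12]  = -10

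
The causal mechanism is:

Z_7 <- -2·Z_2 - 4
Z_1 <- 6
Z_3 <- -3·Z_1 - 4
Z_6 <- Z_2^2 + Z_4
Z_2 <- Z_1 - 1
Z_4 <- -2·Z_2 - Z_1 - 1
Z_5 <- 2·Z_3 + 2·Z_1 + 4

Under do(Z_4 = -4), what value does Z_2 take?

5

The intervention breaks the incoming arrows to Z_4: Z_4 <- -2·Z_2 - Z_1 - 1 no longer applies, and Z_4 = -4.
Since Z_2 is not a descendant of the intervened variable, it is unaffected.
Z_2 = Z_1 - 1  [with Z_1=6]  = 5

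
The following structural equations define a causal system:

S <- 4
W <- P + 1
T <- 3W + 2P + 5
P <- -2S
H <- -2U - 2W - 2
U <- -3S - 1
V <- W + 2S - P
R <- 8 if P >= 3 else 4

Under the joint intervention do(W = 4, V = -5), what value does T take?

The joint intervention fixes W = 4, V = -5, removing each variable's own equation.
P = -2S  [with S=4]  = -8
T = 3W + 2P + 5  [with W=4, P=-8]  = 1

1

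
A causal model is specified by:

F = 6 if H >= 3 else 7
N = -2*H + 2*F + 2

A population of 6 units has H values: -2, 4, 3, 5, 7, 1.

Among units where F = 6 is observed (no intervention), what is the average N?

Observing F=6 restricts to units where F's equation naturally yields 6: H ∈ {4, 3, 5, 7}. In that subpopulation N = 6, 8, 4, 0, mean 4.5.

4.5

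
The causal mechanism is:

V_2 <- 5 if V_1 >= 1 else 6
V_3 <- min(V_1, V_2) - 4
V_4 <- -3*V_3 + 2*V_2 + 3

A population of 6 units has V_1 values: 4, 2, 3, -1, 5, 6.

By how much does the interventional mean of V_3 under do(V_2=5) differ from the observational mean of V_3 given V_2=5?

-0.8

The intervention sets V_2=5 in all 6 units regardless of V_1. Recomputing V_3 per unit gives 0, -2, -1, -5, 1, 1; average -1.
Observing V_2=5 restricts to units where V_2's equation naturally yields 5: V_1 ∈ {4, 2, 3, 5, 6}. In that subpopulation V_3 = 0, -2, -1, 1, 1, mean -0.2.
Difference = -1 − (-0.2) = -0.8.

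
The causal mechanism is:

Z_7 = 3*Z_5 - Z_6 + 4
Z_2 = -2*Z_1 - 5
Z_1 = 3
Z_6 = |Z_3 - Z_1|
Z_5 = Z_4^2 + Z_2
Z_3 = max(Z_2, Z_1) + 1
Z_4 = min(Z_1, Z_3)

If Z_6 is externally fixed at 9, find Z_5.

-2

do(Z_6=9) replaces the equation Z_6 = |Z_3 - Z_1| with the constant Z_6 = 9.
Since Z_5 is not a descendant of the intervened variable, it is unaffected.
Z_2 = -2*Z_1 - 5  [with Z_1=3]  = -11
Z_3 = max(Z_2, Z_1) + 1  [with Z_2=-11, Z_1=3]  = 4
Z_4 = min(Z_1, Z_3)  [with Z_1=3, Z_3=4]  = 3
Z_5 = Z_4^2 + Z_2  [with Z_4=3, Z_2=-11]  = -2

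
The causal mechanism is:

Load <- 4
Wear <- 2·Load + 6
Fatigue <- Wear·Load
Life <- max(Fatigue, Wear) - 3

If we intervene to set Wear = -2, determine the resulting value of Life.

Under do(Wear=-2), the mechanism Wear <- 2·Load + 6 is discarded; Wear is fixed at -2.
Fatigue = Wear·Load  [with Wear=-2, Load=4]  = -8
Life = max(Fatigue, Wear) - 3  [with Fatigue=-8, Wear=-2]  = -5

-5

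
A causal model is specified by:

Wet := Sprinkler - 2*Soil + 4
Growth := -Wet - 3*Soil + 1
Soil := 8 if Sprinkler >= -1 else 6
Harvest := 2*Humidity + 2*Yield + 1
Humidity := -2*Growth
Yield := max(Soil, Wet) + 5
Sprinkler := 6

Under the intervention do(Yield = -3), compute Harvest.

63

Intervening sets Yield = -3 and removes its equation (Yield := max(Soil, Wet) + 5).
Soil = 8 if Sprinkler >= -1 else 6  [with Sprinkler=6]  = 8
Wet = Sprinkler - 2*Soil + 4  [with Sprinkler=6, Soil=8]  = -6
Growth = -Wet - 3*Soil + 1  [with Wet=-6, Soil=8]  = -17
Humidity = -2*Growth  [with Growth=-17]  = 34
Harvest = 2*Humidity + 2*Yield + 1  [with Humidity=34, Yield=-3]  = 63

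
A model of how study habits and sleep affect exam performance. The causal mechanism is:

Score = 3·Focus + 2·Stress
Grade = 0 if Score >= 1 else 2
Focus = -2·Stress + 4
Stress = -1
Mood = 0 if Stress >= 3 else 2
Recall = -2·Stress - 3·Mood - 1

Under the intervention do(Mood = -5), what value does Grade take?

0

Under do(Mood=-5), the mechanism Mood = 0 if Stress >= 3 else 2 is discarded; Mood is fixed at -5.
Since Grade is not a descendant of the intervened variable, it is unaffected.
Focus = -2·Stress + 4  [with Stress=-1]  = 6
Score = 3·Focus + 2·Stress  [with Focus=6, Stress=-1]  = 16
Grade = 0 if Score >= 1 else 2  [with Score=16]  = 0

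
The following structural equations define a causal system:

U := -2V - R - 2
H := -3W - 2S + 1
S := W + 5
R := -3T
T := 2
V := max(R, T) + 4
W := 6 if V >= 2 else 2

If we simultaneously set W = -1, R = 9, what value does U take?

Setting W = -1, R = 9 by intervention discards those variables' equations.
V = max(R, T) + 4  [with R=9, T=2]  = 13
U = -2V - R - 2  [with V=13, R=9]  = -37

-37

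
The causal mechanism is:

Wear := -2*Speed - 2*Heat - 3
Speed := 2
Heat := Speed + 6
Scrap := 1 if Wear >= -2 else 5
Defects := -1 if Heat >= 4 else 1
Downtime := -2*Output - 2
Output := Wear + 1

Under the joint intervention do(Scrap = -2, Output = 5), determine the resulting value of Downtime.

-12

Under do(Scrap = -2, Output = 5), each intervened variable's structural equation is replaced by its fixed value.
Downtime = -2*Output - 2  [with Output=5]  = -12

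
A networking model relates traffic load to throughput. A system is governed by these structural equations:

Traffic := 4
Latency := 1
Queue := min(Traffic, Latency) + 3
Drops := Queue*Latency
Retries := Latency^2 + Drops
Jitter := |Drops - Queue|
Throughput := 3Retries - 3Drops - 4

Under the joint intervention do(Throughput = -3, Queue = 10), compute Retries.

Under do(Throughput = -3, Queue = 10), each intervened variable's structural equation is replaced by its fixed value.
Drops = Queue*Latency  [with Queue=10, Latency=1]  = 10
Retries = Latency^2 + Drops  [with Latency=1, Drops=10]  = 11

11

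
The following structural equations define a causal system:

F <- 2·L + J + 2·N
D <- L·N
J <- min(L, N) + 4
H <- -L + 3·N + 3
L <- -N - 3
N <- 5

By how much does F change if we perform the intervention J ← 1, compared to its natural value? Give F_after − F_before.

do(J=1) replaces the equation J <- min(L, N) + 4 with the constant J = 1.
L = -N - 3  [with N=5]  = -8
F = 2·L + J + 2·N  [with L=-8, J=1, N=5]  = -5
Without intervention: L = -N - 3  [with N=5]  = -8; J = min(L, N) + 4  [with L=-8, N=5]  = -4; F = 2·L + J + 2·N  [with L=-8, J=-4, N=5]  = -10.
Change = -5 − (-10) = 5.

5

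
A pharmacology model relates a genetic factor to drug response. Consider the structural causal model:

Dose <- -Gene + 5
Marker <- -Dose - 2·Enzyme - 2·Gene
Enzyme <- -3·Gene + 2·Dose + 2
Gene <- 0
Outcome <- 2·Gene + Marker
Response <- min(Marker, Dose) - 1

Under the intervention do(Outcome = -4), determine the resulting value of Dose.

do(Outcome=-4) replaces the equation Outcome <- 2·Gene + Marker with the constant Outcome = -4.
Dose is not downstream of the intervention, so its value is determined by the original equations.
Dose = -Gene + 5  [with Gene=0]  = 5

5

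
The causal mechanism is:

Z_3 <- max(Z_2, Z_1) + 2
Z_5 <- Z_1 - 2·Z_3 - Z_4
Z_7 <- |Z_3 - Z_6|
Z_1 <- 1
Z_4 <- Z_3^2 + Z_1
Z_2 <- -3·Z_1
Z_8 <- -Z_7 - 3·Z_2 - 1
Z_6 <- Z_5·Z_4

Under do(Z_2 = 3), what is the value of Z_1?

Under do(Z_2=3), the mechanism Z_2 <- -3·Z_1 is discarded; Z_2 is fixed at 3.
Z_1 is not downstream of the intervention, so its value is determined by the original equations.

1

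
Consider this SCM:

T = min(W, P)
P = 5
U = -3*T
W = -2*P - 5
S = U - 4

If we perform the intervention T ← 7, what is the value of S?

do(T=7) replaces the equation T = min(W, P) with the constant T = 7.
U = -3*T  [with T=7]  = -21
S = U - 4  [with U=-21]  = -25

-25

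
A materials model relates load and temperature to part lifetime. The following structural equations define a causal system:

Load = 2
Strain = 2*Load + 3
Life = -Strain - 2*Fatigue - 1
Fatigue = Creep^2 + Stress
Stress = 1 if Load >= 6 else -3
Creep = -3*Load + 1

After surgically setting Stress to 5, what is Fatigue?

30

do(Stress=5) replaces the equation Stress = 1 if Load >= 6 else -3 with the constant Stress = 5.
Creep = -3*Load + 1  [with Load=2]  = -5
Fatigue = Creep^2 + Stress  [with Creep=-5, Stress=5]  = 30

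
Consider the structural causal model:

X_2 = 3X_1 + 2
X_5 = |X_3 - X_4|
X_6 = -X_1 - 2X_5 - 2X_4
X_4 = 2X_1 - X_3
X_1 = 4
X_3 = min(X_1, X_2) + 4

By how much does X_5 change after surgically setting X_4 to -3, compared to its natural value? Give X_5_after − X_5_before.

Intervening sets X_4 = -3 and removes its equation (X_4 = 2X_1 - X_3).
X_2 = 3X_1 + 2  [with X_1=4]  = 14
X_3 = min(X_1, X_2) + 4  [with X_1=4, X_2=14]  = 8
X_5 = |X_3 - X_4|  [with X_3=8, X_4=-3]  = 11
Without intervention: X_2 = 3X_1 + 2  [with X_1=4]  = 14; X_3 = min(X_1, X_2) + 4  [with X_1=4, X_2=14]  = 8; X_4 = 2X_1 - X_3  [with X_1=4, X_3=8]  = 0; X_5 = |X_3 - X_4|  [with X_3=8, X_4=0]  = 8.
Change = 11 − 8 = 3.

3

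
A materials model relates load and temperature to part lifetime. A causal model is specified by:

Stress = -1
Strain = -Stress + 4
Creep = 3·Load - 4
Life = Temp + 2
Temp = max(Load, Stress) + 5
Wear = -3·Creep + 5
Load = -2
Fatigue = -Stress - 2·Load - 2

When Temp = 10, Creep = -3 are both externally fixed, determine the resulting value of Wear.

14

The joint intervention fixes Temp = 10, Creep = -3, removing each variable's own equation.
Wear = -3·Creep + 5  [with Creep=-3]  = 14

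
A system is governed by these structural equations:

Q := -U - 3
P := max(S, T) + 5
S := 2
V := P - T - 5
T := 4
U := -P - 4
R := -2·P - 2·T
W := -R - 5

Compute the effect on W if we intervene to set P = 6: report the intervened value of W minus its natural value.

-6

The intervention breaks the incoming arrows to P: P := max(S, T) + 5 no longer applies, and P = 6.
R = -2·P - 2·T  [with P=6, T=4]  = -20
W = -R - 5  [with R=-20]  = 15
Without intervention: P = max(S, T) + 5  [with S=2, T=4]  = 9; R = -2·P - 2·T  [with P=9, T=4]  = -26; W = -R - 5  [with R=-26]  = 21.
Change = 15 − 21 = -6.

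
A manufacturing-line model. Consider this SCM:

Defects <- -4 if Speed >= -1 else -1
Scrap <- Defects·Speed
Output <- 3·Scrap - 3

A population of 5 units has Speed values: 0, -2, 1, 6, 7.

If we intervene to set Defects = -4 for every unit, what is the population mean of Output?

The intervention sets Defects=-4 in all 5 units regardless of Speed. Recomputing Output per unit gives -3, 21, -15, -75, -87; average -31.8.

-31.8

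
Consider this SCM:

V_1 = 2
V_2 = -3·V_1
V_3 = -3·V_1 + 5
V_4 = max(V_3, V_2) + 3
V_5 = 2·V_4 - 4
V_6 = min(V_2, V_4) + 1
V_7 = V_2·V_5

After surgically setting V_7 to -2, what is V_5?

0

The intervention breaks the incoming arrows to V_7: V_7 = V_2·V_5 no longer applies, and V_7 = -2.
V_5 is not downstream of the intervention, so its value is determined by the original equations.
V_2 = -3·V_1  [with V_1=2]  = -6
V_3 = -3·V_1 + 5  [with V_1=2]  = -1
V_4 = max(V_3, V_2) + 3  [with V_3=-1, V_2=-6]  = 2
V_5 = 2·V_4 - 4  [with V_4=2]  = 0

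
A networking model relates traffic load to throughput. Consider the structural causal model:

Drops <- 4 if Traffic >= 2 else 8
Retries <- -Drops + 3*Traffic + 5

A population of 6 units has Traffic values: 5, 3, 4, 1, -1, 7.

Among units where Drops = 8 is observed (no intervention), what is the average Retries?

Conditioning on Drops=8 selects the 2 unit(s) with Traffic ∈ {1, -1}. Their Retries values: 0, -6. Mean = -3.

-3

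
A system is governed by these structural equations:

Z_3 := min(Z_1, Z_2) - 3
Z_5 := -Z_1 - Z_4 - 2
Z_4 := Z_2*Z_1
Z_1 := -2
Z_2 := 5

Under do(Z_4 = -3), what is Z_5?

3

Intervening sets Z_4 = -3 and removes its equation (Z_4 := Z_2*Z_1).
Z_5 = -Z_1 - Z_4 - 2  [with Z_1=-2, Z_4=-3]  = 3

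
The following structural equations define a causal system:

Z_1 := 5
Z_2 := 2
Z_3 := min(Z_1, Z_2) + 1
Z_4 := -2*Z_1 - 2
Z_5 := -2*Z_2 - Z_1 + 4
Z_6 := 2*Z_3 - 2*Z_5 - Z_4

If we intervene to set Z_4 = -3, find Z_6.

Under do(Z_4=-3), the mechanism Z_4 := -2*Z_1 - 2 is discarded; Z_4 is fixed at -3.
Z_3 = min(Z_1, Z_2) + 1  [with Z_1=5, Z_2=2]  = 3
Z_5 = -2*Z_2 - Z_1 + 4  [with Z_2=2, Z_1=5]  = -5
Z_6 = 2*Z_3 - 2*Z_5 - Z_4  [with Z_3=3, Z_5=-5, Z_4=-3]  = 19

19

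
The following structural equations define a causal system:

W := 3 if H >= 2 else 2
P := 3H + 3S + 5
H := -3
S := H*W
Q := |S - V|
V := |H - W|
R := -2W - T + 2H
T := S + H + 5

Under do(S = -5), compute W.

The intervention breaks the incoming arrows to S: S := H*W no longer applies, and S = -5.
Since W is not a descendant of the intervened variable, it is unaffected.
W = 3 if H >= 2 else 2  [with H=-3]  = 2

2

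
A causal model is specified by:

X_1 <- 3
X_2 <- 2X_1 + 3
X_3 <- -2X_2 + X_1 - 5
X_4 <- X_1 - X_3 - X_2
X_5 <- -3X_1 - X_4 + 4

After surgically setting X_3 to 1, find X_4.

The intervention breaks the incoming arrows to X_3: X_3 <- -2X_2 + X_1 - 5 no longer applies, and X_3 = 1.
X_2 = 2X_1 + 3  [with X_1=3]  = 9
X_4 = X_1 - X_3 - X_2  [with X_1=3, X_3=1, X_2=9]  = -7

-7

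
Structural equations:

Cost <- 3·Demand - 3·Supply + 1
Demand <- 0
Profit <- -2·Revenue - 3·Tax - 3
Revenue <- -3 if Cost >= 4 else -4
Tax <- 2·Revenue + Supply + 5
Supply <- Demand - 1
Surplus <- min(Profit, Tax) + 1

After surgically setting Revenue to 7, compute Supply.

The intervention breaks the incoming arrows to Revenue: Revenue <- -3 if Cost >= 4 else -4 no longer applies, and Revenue = 7.
Since Supply is not a descendant of the intervened variable, it is unaffected.
Supply = Demand - 1  [with Demand=0]  = -1

-1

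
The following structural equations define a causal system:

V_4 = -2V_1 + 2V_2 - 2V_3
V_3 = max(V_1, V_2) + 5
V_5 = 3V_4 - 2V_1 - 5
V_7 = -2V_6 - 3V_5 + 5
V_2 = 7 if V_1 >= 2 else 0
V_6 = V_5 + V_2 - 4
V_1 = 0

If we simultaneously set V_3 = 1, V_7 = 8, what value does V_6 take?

-15

Under do(V_3 = 1, V_7 = 8), each intervened variable's structural equation is replaced by its fixed value.
V_2 = 7 if V_1 >= 2 else 0  [with V_1=0]  = 0
V_4 = -2V_1 + 2V_2 - 2V_3  [with V_1=0, V_2=0, V_3=1]  = -2
V_5 = 3V_4 - 2V_1 - 5  [with V_4=-2, V_1=0]  = -11
V_6 = V_5 + V_2 - 4  [with V_5=-11, V_2=0]  = -15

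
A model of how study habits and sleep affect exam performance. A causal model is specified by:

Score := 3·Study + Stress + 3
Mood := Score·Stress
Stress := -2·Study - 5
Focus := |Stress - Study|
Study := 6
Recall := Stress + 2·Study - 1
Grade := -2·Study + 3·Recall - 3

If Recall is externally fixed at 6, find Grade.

3

Intervening sets Recall = 6 and removes its equation (Recall := Stress + 2·Study - 1).
Grade = -2·Study + 3·Recall - 3  [with Study=6, Recall=6]  = 3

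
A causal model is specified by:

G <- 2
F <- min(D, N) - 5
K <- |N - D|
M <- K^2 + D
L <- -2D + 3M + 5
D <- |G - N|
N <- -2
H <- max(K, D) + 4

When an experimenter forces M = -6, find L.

-21

The intervention breaks the incoming arrows to M: M <- K^2 + D no longer applies, and M = -6.
D = |G - N|  [with G=2, N=-2]  = 4
L = -2D + 3M + 5  [with D=4, M=-6]  = -21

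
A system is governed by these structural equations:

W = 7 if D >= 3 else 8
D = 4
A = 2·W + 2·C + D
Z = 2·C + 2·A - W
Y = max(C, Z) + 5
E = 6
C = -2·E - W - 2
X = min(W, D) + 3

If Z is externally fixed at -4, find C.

-21

do(Z=-4) replaces the equation Z = 2·C + 2·A - W with the constant Z = -4.
No directed path runs from Z to C, so C keeps its natural value.
W = 7 if D >= 3 else 8  [with D=4]  = 7
C = -2·E - W - 2  [with E=6, W=7]  = -21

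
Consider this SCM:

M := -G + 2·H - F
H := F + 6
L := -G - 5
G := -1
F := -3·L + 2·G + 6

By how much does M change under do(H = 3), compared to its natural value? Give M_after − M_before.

Intervening sets H = 3 and removes its equation (H := F + 6).
L = -G - 5  [with G=-1]  = -4
F = -3·L + 2·G + 6  [with L=-4, G=-1]  = 16
M = -G + 2·H - F  [with G=-1, H=3, F=16]  = -9
Without intervention: L = -G - 5  [with G=-1]  = -4; F = -3·L + 2·G + 6  [with L=-4, G=-1]  = 16; H = F + 6  [with F=16]  = 22; M = -G + 2·H - F  [with G=-1, H=22, F=16]  = 29.
Change = -9 − 29 = -38.

-38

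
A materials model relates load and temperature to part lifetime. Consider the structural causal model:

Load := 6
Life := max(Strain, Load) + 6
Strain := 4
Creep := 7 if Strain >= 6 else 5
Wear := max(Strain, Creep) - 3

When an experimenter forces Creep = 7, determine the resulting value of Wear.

The intervention breaks the incoming arrows to Creep: Creep := 7 if Strain >= 6 else 5 no longer applies, and Creep = 7.
Wear = max(Strain, Creep) - 3  [with Strain=4, Creep=7]  = 4

4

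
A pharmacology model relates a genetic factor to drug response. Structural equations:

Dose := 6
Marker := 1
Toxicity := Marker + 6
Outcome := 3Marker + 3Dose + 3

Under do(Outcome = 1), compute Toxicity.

Under do(Outcome=1), the mechanism Outcome := 3Marker + 3Dose + 3 is discarded; Outcome is fixed at 1.
Since Toxicity is not a descendant of the intervened variable, it is unaffected.
Toxicity = Marker + 6  [with Marker=1]  = 7

7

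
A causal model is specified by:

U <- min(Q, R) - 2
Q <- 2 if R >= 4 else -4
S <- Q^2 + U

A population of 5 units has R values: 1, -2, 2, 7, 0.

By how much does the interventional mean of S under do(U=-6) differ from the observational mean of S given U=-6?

The intervention sets U=-6 in all 5 units regardless of R. Recomputing S per unit gives 10, 10, 10, -2, 10; average 7.6.
Observing U=-6 restricts to units where U's equation naturally yields -6: R ∈ {1, -2, 2, 0}. In that subpopulation S = 10, 10, 10, 10, mean 10.
Difference = 7.6 − 10 = -2.4.

-2.4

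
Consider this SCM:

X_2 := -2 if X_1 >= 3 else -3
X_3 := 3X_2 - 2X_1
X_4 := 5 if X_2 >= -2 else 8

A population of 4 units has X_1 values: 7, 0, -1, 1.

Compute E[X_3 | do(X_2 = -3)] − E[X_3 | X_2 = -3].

do(X_2=-3) breaks X_2's dependence on X_1. With X_2=-3 fixed, X_3 across the units is -23, -9, -7, -11, mean -12.5.
E[X_3|X_2=-3] averages over only the 3 units with X_2=-3 (X_1 = 0, -1, 1): X_3 = -9, -7, -11, mean -9.
Difference = -12.5 − (-9) = -3.5.

-3.5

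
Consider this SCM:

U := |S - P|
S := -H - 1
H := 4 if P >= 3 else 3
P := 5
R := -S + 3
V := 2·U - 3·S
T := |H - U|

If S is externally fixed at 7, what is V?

-17

do(S=7) replaces the equation S := -H - 1 with the constant S = 7.
U = |S - P|  [with S=7, P=5]  = 2
V = 2·U - 3·S  [with U=2, S=7]  = -17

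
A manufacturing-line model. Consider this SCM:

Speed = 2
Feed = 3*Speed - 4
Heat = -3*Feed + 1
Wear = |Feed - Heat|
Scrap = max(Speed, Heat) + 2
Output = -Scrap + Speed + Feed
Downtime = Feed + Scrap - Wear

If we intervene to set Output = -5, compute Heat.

do(Output=-5) replaces the equation Output = -Scrap + Speed + Feed with the constant Output = -5.
Heat is not downstream of the intervention, so its value is determined by the original equations.
Feed = 3*Speed - 4  [with Speed=2]  = 2
Heat = -3*Feed + 1  [with Feed=2]  = -5

-5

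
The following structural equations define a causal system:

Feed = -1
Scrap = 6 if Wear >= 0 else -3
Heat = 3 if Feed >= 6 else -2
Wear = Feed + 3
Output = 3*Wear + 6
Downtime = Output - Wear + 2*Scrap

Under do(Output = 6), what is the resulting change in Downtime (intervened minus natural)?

The intervention breaks the incoming arrows to Output: Output = 3*Wear + 6 no longer applies, and Output = 6.
Wear = Feed + 3  [with Feed=-1]  = 2
Scrap = 6 if Wear >= 0 else -3  [with Wear=2]  = 6
Downtime = Output - Wear + 2*Scrap  [with Output=6, Wear=2, Scrap=6]  = 16
Without intervention: Wear = Feed + 3  [with Feed=-1]  = 2; Scrap = 6 if Wear >= 0 else -3  [with Wear=2]  = 6; Output = 3*Wear + 6  [with Wear=2]  = 12; Downtime = Output - Wear + 2*Scrap  [with Output=12, Wear=2, Scrap=6]  = 22.
Change = 16 − 22 = -6.

-6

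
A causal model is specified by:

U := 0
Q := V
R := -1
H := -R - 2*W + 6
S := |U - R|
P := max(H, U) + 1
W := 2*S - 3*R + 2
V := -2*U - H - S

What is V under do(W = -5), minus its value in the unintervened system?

-24

Under do(W=-5), the mechanism W := 2*S - 3*R + 2 is discarded; W is fixed at -5.
S = |U - R|  [with U=0, R=-1]  = 1
H = -R - 2*W + 6  [with R=-1, W=-5]  = 17
V = -2*U - H - S  [with U=0, H=17, S=1]  = -18
Without intervention: S = |U - R|  [with U=0, R=-1]  = 1; W = 2*S - 3*R + 2  [with S=1, R=-1]  = 7; H = -R - 2*W + 6  [with R=-1, W=7]  = -7; V = -2*U - H - S  [with U=0, H=-7, S=1]  = 6.
Change = -18 − 6 = -24.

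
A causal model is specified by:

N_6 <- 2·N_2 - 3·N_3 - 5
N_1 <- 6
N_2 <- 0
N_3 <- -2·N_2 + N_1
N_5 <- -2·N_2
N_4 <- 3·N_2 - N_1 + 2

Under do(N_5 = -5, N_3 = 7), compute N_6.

-26

The joint intervention fixes N_5 = -5, N_3 = 7, removing each variable's own equation.
N_6 = 2·N_2 - 3·N_3 - 5  [with N_2=0, N_3=7]  = -26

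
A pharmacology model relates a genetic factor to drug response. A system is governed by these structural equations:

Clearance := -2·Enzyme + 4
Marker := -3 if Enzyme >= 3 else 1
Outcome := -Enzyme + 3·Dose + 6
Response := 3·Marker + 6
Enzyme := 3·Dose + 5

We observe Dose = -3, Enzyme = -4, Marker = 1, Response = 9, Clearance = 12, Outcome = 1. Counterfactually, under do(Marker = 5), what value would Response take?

The intervention breaks the incoming arrows to Marker: Marker := -3 if Enzyme >= 3 else 1 no longer applies, and Marker = 5.
Response = 3·Marker + 6  [with Marker=5]  = 21

21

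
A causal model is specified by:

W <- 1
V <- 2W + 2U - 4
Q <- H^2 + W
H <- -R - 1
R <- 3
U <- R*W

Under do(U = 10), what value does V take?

The intervention breaks the incoming arrows to U: U <- R*W no longer applies, and U = 10.
V = 2W + 2U - 4  [with W=1, U=10]  = 18

18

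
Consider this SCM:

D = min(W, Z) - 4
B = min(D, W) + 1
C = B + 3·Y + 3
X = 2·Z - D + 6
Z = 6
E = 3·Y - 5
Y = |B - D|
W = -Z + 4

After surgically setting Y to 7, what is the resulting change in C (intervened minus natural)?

do(Y=7) replaces the equation Y = |B - D| with the constant Y = 7.
W = -Z + 4  [with Z=6]  = -2
D = min(W, Z) - 4  [with W=-2, Z=6]  = -6
B = min(D, W) + 1  [with D=-6, W=-2]  = -5
C = B + 3·Y + 3  [with B=-5, Y=7]  = 19
Without intervention: W = -Z + 4  [with Z=6]  = -2; D = min(W, Z) - 4  [with W=-2, Z=6]  = -6; B = min(D, W) + 1  [with D=-6, W=-2]  = -5; Y = |B - D|  [with B=-5, D=-6]  = 1; C = B + 3·Y + 3  [with B=-5, Y=1]  = 1.
Change = 19 − 1 = 18.

18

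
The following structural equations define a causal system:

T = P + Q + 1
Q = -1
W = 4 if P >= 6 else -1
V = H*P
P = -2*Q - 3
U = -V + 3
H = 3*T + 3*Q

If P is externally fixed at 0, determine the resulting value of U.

3

Under do(P=0), the mechanism P = -2*Q - 3 is discarded; P is fixed at 0.
T = P + Q + 1  [with P=0, Q=-1]  = 0
H = 3*T + 3*Q  [with T=0, Q=-1]  = -3
V = H*P  [with H=-3, P=0]  = 0
U = -V + 3  [with V=0]  = 3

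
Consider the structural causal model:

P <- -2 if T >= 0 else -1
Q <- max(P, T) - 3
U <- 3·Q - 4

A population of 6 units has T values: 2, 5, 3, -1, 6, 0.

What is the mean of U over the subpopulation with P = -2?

-3.4

E[U|P=-2] averages over only the 5 units with P=-2 (T = 2, 5, 3, 6, 0): U = -7, 2, -4, 5, -13, mean -3.4.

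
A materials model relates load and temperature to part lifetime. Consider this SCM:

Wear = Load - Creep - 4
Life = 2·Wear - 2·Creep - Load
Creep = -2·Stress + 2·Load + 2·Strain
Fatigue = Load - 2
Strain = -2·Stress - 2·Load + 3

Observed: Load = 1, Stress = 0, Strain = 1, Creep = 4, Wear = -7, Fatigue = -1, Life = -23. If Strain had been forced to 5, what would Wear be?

-15

do(Strain=5) replaces the equation Strain = -2·Stress - 2·Load + 3 with the constant Strain = 5.
Creep = -2·Stress + 2·Load + 2·Strain  [with Stress=0, Load=1, Strain=5]  = 12
Wear = Load - Creep - 4  [with Load=1, Creep=12]  = -15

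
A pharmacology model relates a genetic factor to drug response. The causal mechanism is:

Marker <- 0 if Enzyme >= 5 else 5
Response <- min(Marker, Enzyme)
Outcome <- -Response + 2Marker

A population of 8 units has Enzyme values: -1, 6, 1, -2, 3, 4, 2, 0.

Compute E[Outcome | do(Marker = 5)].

The intervention sets Marker=5 in all 8 units regardless of Enzyme. Recomputing Outcome per unit gives 11, 5, 9, 12, 7, 6, 8, 10; average 8.5.

8.5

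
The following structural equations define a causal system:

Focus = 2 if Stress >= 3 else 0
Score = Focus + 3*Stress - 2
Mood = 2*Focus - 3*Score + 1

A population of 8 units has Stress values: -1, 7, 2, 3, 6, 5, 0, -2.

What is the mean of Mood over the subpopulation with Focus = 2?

-42.25

E[Mood|Focus=2] averages over only the 4 units with Focus=2 (Stress = 7, 3, 6, 5): Mood = -58, -22, -49, -40, mean -42.25.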